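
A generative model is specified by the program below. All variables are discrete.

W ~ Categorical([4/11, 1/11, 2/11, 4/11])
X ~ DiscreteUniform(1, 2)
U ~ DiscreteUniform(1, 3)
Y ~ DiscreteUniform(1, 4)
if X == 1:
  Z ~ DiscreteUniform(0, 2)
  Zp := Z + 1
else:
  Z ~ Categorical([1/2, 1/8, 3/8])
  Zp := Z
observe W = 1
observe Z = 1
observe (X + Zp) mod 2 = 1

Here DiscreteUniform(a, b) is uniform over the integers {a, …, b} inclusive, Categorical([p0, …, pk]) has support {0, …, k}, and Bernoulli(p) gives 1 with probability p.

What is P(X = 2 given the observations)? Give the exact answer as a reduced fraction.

P(X = 2 | obs) = 3/11

Enumerate traces; 24 have nonzero weight after conditioning:
  (W=1, X=1, U=1, Y=1, Z=1) weight 1/792
  (W=1, X=1, U=1, Y=2, Z=1) weight 1/792
  (W=1, X=1, U=1, Y=3, Z=1) weight 1/792
  (W=1, X=1, U=1, Y=4, Z=1) weight 1/792
  (W=1, X=1, U=2, Y=1, Z=1) weight 1/792
  (W=1, X=1, U=2, Y=2, Z=1) weight 1/792
  (W=1, X=1, U=2, Y=3, Z=1) weight 1/792
  (W=1, X=1, U=2, Y=4, Z=1) weight 1/792
  (W=1, X=2, U=1, Y=1, Z=1) weight 1/2112
  … 15 more
Group by X:
  weight(X=1) = 1/66
  weight(X=2) = 1/176
Total weight = 1/66 + 1/176 = 1/48
P(X=1 | obs) = 1/66 / 1/48 = 8/11
P(X=2 | obs) = 1/176 / 1/48 = 3/11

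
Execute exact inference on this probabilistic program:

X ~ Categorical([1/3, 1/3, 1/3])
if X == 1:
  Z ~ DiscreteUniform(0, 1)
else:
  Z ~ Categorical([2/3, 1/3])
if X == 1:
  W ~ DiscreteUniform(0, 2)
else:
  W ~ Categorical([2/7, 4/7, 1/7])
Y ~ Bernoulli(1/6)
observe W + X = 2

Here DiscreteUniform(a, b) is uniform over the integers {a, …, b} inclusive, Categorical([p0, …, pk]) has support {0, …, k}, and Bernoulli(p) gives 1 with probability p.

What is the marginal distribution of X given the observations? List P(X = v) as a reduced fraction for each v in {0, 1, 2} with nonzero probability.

Enumerate traces; 12 have nonzero weight after conditioning:
  (X=0, Z=0, W=2, Y=0) weight 5/189
  (X=0, Z=0, W=2, Y=1) weight 1/189
  (X=0, Z=1, W=2, Y=0) weight 5/378
  (X=0, Z=1, W=2, Y=1) weight 1/378
  (X=1, Z=0, W=1, Y=0) weight 5/108
  (X=1, Z=0, W=1, Y=1) weight 1/108
  (X=1, Z=1, W=1, Y=0) weight 5/108
  (X=1, Z=1, W=1, Y=1) weight 1/108
  (X=2, Z=0, W=0, Y=0) weight 10/189
  … 3 more
Group by X:
  weight(X=0) = 1/21
  weight(X=1) = 1/9
  weight(X=2) = 2/21
Total weight = 1/21 + 1/9 + 2/21 = 16/63
P(X=0 | obs) = 1/21 / 16/63 = 3/16
P(X=1 | obs) = 1/9 / 16/63 = 7/16
P(X=2 | obs) = 2/21 / 16/63 = 3/8

P(X=0) = 3/16, P(X=1) = 7/16, P(X=2) = 3/8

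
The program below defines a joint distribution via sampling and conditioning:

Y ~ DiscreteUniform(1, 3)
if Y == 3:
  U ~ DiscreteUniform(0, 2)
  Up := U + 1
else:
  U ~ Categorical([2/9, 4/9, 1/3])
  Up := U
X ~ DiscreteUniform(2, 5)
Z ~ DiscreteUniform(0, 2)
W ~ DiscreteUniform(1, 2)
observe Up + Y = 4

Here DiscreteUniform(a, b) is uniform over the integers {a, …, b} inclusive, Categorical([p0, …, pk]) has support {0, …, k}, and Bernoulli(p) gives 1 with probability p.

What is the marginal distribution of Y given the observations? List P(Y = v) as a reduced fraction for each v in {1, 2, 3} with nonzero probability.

P(Y=2) = 1/2, P(Y=3) = 1/2

Enumerate traces; 48 have nonzero weight after conditioning:
  (Y=2, U=2, X=2, Z=0, W=1) weight 1/216
  (Y=2, U=2, X=2, Z=0, W=2) weight 1/216
  (Y=2, U=2, X=2, Z=1, W=1) weight 1/216
  (Y=2, U=2, X=2, Z=1, W=2) weight 1/216
  (Y=2, U=2, X=2, Z=2, W=1) weight 1/216
  (Y=2, U=2, X=2, Z=2, W=2) weight 1/216
  (Y=2, U=2, X=3, Z=0, W=1) weight 1/216
  (Y=2, U=2, X=3, Z=0, W=2) weight 1/216
  (Y=3, U=0, X=2, Z=0, W=1) weight 1/216
  … 39 more
Group by Y:
  weight(Y=2) = 1/9
  weight(Y=3) = 1/9
Total weight = 1/9 + 1/9 = 2/9
P(Y=2 | obs) = 1/9 / 2/9 = 1/2
P(Y=3 | obs) = 1/9 / 2/9 = 1/2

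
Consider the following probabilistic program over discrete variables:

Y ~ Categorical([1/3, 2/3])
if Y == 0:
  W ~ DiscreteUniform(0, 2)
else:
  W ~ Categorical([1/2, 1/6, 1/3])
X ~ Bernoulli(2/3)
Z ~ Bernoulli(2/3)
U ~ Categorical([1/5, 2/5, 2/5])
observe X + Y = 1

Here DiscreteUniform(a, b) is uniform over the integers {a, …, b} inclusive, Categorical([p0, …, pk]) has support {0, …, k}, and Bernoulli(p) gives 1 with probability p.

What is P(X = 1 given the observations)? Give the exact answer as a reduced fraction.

Enumerate traces; 36 have nonzero weight after conditioning:
  (Y=0, W=0, X=1, Z=0, U=0) weight 2/405
  (Y=0, W=0, X=1, Z=0, U=1) weight 4/405
  (Y=0, W=0, X=1, Z=0, U=2) weight 4/405
  (Y=0, W=0, X=1, Z=1, U=0) weight 4/405
  (Y=0, W=0, X=1, Z=1, U=1) weight 8/405
  (Y=0, W=0, X=1, Z=1, U=2) weight 8/405
  (Y=0, W=1, X=1, Z=0, U=0) weight 2/405
  (Y=0, W=1, X=1, Z=0, U=1) weight 4/405
  (Y=1, W=0, X=0, Z=0, U=0) weight 1/135
  … 27 more
Group by X:
  weight(X=0) = 2/9
  weight(X=1) = 2/9
Total weight = 2/9 + 2/9 = 4/9
P(X=0 | obs) = 2/9 / 4/9 = 1/2
P(X=1 | obs) = 2/9 / 4/9 = 1/2

P(X = 1 | obs) = 1/2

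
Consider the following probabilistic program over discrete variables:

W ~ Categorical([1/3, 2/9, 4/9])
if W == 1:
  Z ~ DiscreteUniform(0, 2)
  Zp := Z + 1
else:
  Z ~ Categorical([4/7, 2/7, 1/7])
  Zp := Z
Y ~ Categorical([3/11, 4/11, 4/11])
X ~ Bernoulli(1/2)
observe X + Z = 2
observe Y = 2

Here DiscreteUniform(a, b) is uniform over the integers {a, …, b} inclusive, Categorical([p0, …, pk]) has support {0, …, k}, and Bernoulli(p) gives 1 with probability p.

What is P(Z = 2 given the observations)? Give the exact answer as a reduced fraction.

P(Z = 2 | obs) = 5/13

Enumerate traces; 6 have nonzero weight after conditioning:
  (W=0, Z=1, Y=2, X=1) weight 4/231
  (W=0, Z=2, Y=2, X=0) weight 2/231
  (W=1, Z=1, Y=2, X=1) weight 4/297
  (W=1, Z=2, Y=2, X=0) weight 4/297
  (W=2, Z=1, Y=2, X=1) weight 16/693
  (W=2, Z=2, Y=2, X=0) weight 8/693
Group by Z:
  weight(Z=1) = 16/297
  weight(Z=2) = 10/297
Total weight = 16/297 + 10/297 = 26/297
P(Z=1 | obs) = 16/297 / 26/297 = 8/13
P(Z=2 | obs) = 10/297 / 26/297 = 5/13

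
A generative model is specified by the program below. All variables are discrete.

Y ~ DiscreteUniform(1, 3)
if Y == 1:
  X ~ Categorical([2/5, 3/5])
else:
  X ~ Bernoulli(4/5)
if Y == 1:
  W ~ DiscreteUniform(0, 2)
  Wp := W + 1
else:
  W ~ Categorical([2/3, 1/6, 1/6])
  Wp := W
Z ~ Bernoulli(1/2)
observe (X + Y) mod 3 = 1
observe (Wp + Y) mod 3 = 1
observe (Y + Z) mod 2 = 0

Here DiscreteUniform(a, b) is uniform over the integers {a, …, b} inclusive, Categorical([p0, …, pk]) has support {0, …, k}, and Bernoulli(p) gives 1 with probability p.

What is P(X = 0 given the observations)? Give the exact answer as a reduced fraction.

P(X = 0 | obs) = 1/2

Enumerate traces; 2 have nonzero weight after conditioning:
  (Y=1, X=0, W=2, Z=1) weight 1/45
  (Y=3, X=1, W=1, Z=1) weight 1/45
Group by X:
  weight(X=0) = 1/45
  weight(X=1) = 1/45
Total weight = 1/45 + 1/45 = 2/45
P(X=0 | obs) = 1/45 / 2/45 = 1/2
P(X=1 | obs) = 1/45 / 2/45 = 1/2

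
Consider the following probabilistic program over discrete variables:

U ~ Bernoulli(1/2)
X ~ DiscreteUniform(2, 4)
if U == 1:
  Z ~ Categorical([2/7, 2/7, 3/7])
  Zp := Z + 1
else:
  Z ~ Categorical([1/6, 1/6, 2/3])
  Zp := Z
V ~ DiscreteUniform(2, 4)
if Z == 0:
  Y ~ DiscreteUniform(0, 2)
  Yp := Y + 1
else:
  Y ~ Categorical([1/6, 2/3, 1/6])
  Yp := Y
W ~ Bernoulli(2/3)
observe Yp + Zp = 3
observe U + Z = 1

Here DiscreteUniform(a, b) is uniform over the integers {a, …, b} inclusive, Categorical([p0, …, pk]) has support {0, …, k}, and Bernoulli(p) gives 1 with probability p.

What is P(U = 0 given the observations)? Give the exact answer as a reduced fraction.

Enumerate traces; 36 have nonzero weight after conditioning:
  (U=0, X=2, Z=1, V=2, Y=2, W=0) weight 1/1944
  (U=0, X=2, Z=1, V=2, Y=2, W=1) weight 1/972
  (U=0, X=2, Z=1, V=3, Y=2, W=0) weight 1/1944
  (U=0, X=2, Z=1, V=3, Y=2, W=1) weight 1/972
  (U=0, X=2, Z=1, V=4, Y=2, W=0) weight 1/1944
  (U=0, X=2, Z=1, V=4, Y=2, W=1) weight 1/972
  (U=0, X=3, Z=1, V=2, Y=2, W=0) weight 1/1944
  (U=0, X=3, Z=1, V=2, Y=2, W=1) weight 1/972
  (U=1, X=2, Z=0, V=2, Y=1, W=0) weight 1/567
  … 27 more
Group by U:
  weight(U=0) = 1/72
  weight(U=1) = 1/21
Total weight = 1/72 + 1/21 = 31/504
P(U=0 | obs) = 1/72 / 31/504 = 7/31
P(U=1 | obs) = 1/21 / 31/504 = 24/31

P(U = 0 | obs) = 7/31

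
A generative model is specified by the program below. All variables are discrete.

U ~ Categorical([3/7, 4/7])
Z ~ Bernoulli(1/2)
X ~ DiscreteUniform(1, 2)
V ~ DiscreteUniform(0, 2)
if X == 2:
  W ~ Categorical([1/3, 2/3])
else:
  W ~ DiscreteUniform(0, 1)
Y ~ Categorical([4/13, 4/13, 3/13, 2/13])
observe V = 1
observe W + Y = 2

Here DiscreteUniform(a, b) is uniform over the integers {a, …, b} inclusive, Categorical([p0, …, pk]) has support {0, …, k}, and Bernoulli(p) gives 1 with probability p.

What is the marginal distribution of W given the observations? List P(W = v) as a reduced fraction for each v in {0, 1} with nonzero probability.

P(W=0) = 15/43, P(W=1) = 28/43

Enumerate traces; 16 have nonzero weight after conditioning:
  (U=0, Z=0, X=1, V=1, W=0, Y=2) weight 3/728
  (U=0, Z=0, X=1, V=1, W=1, Y=1) weight 1/182
  (U=0, Z=0, X=2, V=1, W=0, Y=2) weight 1/364
  (U=0, Z=0, X=2, V=1, W=1, Y=1) weight 2/273
  (U=0, Z=1, X=1, V=1, W=0, Y=2) weight 3/728
  (U=0, Z=1, X=1, V=1, W=1, Y=1) weight 1/182
  (U=0, Z=1, X=2, V=1, W=0, Y=2) weight 1/364
  (U=0, Z=1, X=2, V=1, W=1, Y=1) weight 2/273
  … 8 more
Group by W:
  weight(W=0) = 5/156
  weight(W=1) = 7/117
Total weight = 5/156 + 7/117 = 43/468
P(W=0 | obs) = 5/156 / 43/468 = 15/43
P(W=1 | obs) = 7/117 / 43/468 = 28/43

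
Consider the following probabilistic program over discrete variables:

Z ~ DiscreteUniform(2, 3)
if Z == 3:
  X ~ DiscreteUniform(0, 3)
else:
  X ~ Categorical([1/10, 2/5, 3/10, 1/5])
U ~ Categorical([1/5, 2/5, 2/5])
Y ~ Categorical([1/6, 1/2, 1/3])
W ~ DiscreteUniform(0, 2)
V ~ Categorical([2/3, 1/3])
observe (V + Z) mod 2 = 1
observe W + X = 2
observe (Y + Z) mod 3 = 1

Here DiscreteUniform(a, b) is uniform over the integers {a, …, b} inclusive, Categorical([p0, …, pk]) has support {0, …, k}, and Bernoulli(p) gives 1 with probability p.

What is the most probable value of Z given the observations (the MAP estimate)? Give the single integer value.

Enumerate traces; 18 have nonzero weight after conditioning:
  (Z=2, X=0, U=0, Y=2, W=2, V=1) weight 1/2700
  (Z=2, X=0, U=1, Y=2, W=2, V=1) weight 1/1350
  (Z=2, X=0, U=2, Y=2, W=2, V=1) weight 1/1350
  (Z=2, X=1, U=0, Y=2, W=1, V=1) weight 1/675
  (Z=2, X=1, U=1, Y=2, W=1, V=1) weight 2/675
  (Z=2, X=1, U=2, Y=2, W=1, V=1) weight 2/675
  (Z=2, X=2, U=0, Y=2, W=0, V=1) weight 1/900
  (Z=2, X=2, U=1, Y=2, W=0, V=1) weight 1/450
  (Z=3, X=0, U=0, Y=1, W=2, V=0) weight 1/360
  … 9 more
Group by Z:
  weight(Z=2) = 2/135
  weight(Z=3) = 1/24
Total weight = 2/135 + 1/24 = 61/1080
P(Z=2 | obs) = 2/135 / 61/1080 = 16/61
P(Z=3 | obs) = 1/24 / 61/1080 = 45/61
argmax = 3

argmax_v P(Z = v | obs) = 3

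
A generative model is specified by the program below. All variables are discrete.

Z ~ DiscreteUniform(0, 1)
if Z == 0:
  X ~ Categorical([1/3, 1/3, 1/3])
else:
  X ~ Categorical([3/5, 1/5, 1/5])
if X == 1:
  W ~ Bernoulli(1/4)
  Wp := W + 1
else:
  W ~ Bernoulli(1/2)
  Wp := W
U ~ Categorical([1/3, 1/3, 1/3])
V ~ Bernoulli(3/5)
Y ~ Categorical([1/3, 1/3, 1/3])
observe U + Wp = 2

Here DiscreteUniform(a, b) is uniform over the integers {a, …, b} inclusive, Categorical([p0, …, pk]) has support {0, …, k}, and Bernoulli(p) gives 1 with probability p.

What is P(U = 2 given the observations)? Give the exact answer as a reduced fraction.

P(U = 2 | obs) = 11/30

Enumerate traces; 72 have nonzero weight after conditioning:
  (Z=0, X=0, W=0, U=2, V=0, Y=0) weight 1/270
  (Z=0, X=0, W=0, U=2, V=0, Y=1) weight 1/270
  (Z=0, X=0, W=0, U=2, V=0, Y=2) weight 1/270
  (Z=0, X=0, W=0, U=2, V=1, Y=0) weight 1/180
  (Z=0, X=0, W=0, U=2, V=1, Y=1) weight 1/180
  (Z=0, X=0, W=0, U=2, V=1, Y=2) weight 1/180
  (Z=0, X=0, W=1, U=1, V=0, Y=0) weight 1/270
  (Z=0, X=0, W=1, U=1, V=0, Y=1) weight 1/270
  (Z=0, X=1, W=1, U=0, V=0, Y=0) weight 1/540
  … 63 more
Group by U:
  weight(U=0) = 1/45
  weight(U=1) = 17/90
  weight(U=2) = 11/90
Total weight = 1/45 + 17/90 + 11/90 = 1/3
P(U=0 | obs) = 1/45 / 1/3 = 1/15
P(U=1 | obs) = 17/90 / 1/3 = 17/30
P(U=2 | obs) = 11/90 / 1/3 = 11/30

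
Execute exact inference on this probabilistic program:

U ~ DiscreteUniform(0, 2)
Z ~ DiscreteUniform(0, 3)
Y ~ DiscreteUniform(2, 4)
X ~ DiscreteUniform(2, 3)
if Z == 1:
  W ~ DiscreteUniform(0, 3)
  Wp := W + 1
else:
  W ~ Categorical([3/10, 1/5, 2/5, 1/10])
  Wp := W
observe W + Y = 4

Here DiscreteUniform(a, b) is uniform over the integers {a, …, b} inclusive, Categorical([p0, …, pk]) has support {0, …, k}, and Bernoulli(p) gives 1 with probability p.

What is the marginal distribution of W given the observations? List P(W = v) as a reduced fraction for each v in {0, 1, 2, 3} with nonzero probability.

Enumerate traces; 72 have nonzero weight after conditioning:
  (U=0, Z=0, Y=2, X=2, W=2) weight 1/180
  (U=0, Z=0, Y=2, X=3, W=2) weight 1/180
  (U=0, Z=0, Y=3, X=2, W=1) weight 1/360
  (U=0, Z=0, Y=3, X=3, W=1) weight 1/360
  (U=0, Z=0, Y=4, X=2, W=0) weight 1/240
  (U=0, Z=0, Y=4, X=3, W=0) weight 1/240
  (U=0, Z=1, Y=2, X=2, W=2) weight 1/288
  (U=0, Z=1, Y=2, X=3, W=2) weight 1/288
  … 64 more
Group by W:
  weight(W=0) = 23/240
  weight(W=1) = 17/240
  weight(W=2) = 29/240
Total weight = 23/240 + 17/240 + 29/240 = 23/80
P(W=0 | obs) = 23/240 / 23/80 = 1/3
P(W=1 | obs) = 17/240 / 23/80 = 17/69
P(W=2 | obs) = 29/240 / 23/80 = 29/69

P(W=0) = 1/3, P(W=1) = 17/69, P(W=2) = 29/69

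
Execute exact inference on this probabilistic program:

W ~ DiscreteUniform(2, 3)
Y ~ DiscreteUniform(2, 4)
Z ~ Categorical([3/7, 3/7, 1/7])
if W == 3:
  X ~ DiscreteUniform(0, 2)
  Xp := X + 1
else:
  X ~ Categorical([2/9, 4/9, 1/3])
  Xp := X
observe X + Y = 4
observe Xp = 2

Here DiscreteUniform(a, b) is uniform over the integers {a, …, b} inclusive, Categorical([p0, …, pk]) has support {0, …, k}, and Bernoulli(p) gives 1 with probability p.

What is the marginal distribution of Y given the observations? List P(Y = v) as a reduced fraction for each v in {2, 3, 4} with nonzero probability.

Enumerate traces; 6 have nonzero weight after conditioning:
  (W=2, Y=2, Z=0, X=2) weight 1/42
  (W=2, Y=2, Z=1, X=2) weight 1/42
  (W=2, Y=2, Z=2, X=2) weight 1/126
  (W=3, Y=3, Z=0, X=1) weight 1/42
  (W=3, Y=3, Z=1, X=1) weight 1/42
  (W=3, Y=3, Z=2, X=1) weight 1/126
Group by Y:
  weight(Y=2) = 1/18
  weight(Y=3) = 1/18
Total weight = 1/18 + 1/18 = 1/9
P(Y=2 | obs) = 1/18 / 1/9 = 1/2
P(Y=3 | obs) = 1/18 / 1/9 = 1/2

P(Y=2) = 1/2, P(Y=3) = 1/2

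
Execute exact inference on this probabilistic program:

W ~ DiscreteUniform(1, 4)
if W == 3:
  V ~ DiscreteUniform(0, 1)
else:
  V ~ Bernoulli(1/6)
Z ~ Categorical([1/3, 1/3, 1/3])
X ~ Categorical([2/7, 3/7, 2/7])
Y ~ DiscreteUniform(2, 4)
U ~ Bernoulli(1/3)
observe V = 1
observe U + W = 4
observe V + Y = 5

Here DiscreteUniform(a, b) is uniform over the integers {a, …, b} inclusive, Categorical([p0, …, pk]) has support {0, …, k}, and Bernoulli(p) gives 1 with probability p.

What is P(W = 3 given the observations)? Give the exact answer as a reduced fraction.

P(W = 3 | obs) = 3/5

Enumerate traces; 18 have nonzero weight after conditioning:
  (W=3, V=1, Z=0, X=0, Y=4, U=1) weight 1/756
  (W=3, V=1, Z=0, X=1, Y=4, U=1) weight 1/504
  (W=3, V=1, Z=0, X=2, Y=4, U=1) weight 1/756
  (W=3, V=1, Z=1, X=0, Y=4, U=1) weight 1/756
  (W=3, V=1, Z=1, X=1, Y=4, U=1) weight 1/504
  (W=3, V=1, Z=1, X=2, Y=4, U=1) weight 1/756
  (W=3, V=1, Z=2, X=0, Y=4, U=1) weight 1/756
  (W=3, V=1, Z=2, X=1, Y=4, U=1) weight 1/504
  (W=4, V=1, Z=0, X=0, Y=4, U=0) weight 1/1134
  … 9 more
Group by W:
  weight(W=3) = 1/72
  weight(W=4) = 1/108
Total weight = 1/72 + 1/108 = 5/216
P(W=3 | obs) = 1/72 / 5/216 = 3/5
P(W=4 | obs) = 1/108 / 5/216 = 2/5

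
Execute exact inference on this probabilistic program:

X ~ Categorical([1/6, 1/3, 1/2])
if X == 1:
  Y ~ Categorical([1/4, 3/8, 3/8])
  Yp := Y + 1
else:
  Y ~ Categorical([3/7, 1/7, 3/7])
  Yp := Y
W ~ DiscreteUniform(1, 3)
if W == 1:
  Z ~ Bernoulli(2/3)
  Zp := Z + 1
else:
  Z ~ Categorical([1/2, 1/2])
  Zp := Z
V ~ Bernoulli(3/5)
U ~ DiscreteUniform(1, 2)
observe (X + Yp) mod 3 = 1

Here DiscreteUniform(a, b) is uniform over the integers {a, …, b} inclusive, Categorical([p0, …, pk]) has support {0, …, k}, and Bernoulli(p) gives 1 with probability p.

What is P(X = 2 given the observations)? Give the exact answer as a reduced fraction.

Enumerate traces; 72 have nonzero weight after conditioning:
  (X=0, Y=1, W=1, Z=0, V=0, U=1) weight 1/1890
  (X=0, Y=1, W=1, Z=0, V=0, U=2) weight 1/1890
  (X=0, Y=1, W=1, Z=0, V=1, U=1) weight 1/1260
  (X=0, Y=1, W=1, Z=0, V=1, U=2) weight 1/1260
  (X=0, Y=1, W=1, Z=1, V=0, U=1) weight 1/945
  (X=0, Y=1, W=1, Z=1, V=0, U=2) weight 1/945
  (X=0, Y=1, W=1, Z=1, V=1, U=1) weight 1/630
  (X=0, Y=1, W=1, Z=1, V=1, U=2) weight 1/630
  (X=1, Y=2, W=1, Z=0, V=0, U=1) weight 1/360
  (X=2, Y=2, W=1, Z=0, V=0, U=1) weight 1/210
  … 62 more
Group by X:
  weight(X=0) = 1/42
  weight(X=1) = 1/8
  weight(X=2) = 3/14
Total weight = 1/42 + 1/8 + 3/14 = 61/168
P(X=0 | obs) = 1/42 / 61/168 = 4/61
P(X=1 | obs) = 1/8 / 61/168 = 21/61
P(X=2 | obs) = 3/14 / 61/168 = 36/61

P(X = 2 | obs) = 36/61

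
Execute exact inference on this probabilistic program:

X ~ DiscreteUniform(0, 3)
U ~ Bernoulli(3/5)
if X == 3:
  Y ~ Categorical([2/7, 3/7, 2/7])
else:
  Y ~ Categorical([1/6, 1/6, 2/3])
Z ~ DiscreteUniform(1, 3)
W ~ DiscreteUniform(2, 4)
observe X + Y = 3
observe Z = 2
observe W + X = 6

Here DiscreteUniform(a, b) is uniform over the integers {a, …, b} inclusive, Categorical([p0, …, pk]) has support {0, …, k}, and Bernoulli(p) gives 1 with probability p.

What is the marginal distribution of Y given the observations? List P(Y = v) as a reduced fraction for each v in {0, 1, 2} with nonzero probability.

Enumerate traces; 4 have nonzero weight after conditioning:
  (X=2, U=0, Y=1, Z=2, W=4) weight 1/540
  (X=2, U=1, Y=1, Z=2, W=4) weight 1/360
  (X=3, U=0, Y=0, Z=2, W=3) weight 1/315
  (X=3, U=1, Y=0, Z=2, W=3) weight 1/210
Group by Y:
  weight(Y=0) = 1/126
  weight(Y=1) = 1/216
Total weight = 1/126 + 1/216 = 19/1512
P(Y=0 | obs) = 1/126 / 19/1512 = 12/19
P(Y=1 | obs) = 1/216 / 19/1512 = 7/19

P(Y=0) = 12/19, P(Y=1) = 7/19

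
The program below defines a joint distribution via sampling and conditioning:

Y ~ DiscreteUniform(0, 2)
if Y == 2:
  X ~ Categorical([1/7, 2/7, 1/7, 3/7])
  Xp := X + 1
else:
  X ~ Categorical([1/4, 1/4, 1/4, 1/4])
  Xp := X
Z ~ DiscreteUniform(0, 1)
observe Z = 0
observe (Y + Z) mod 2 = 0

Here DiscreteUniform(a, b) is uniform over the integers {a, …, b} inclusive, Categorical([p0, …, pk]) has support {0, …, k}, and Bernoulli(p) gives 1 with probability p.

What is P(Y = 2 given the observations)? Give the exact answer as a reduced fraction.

Enumerate traces; 8 have nonzero weight after conditioning:
  (Y=0, X=0, Z=0) weight 1/24
  (Y=0, X=1, Z=0) weight 1/24
  (Y=0, X=2, Z=0) weight 1/24
  (Y=0, X=3, Z=0) weight 1/24
  (Y=2, X=0, Z=0) weight 1/42
  (Y=2, X=1, Z=0) weight 1/21
  (Y=2, X=2, Z=0) weight 1/42
  (Y=2, X=3, Z=0) weight 1/14
Group by Y:
  weight(Y=0) = 1/6
  weight(Y=2) = 1/6
Total weight = 1/6 + 1/6 = 1/3
P(Y=0 | obs) = 1/6 / 1/3 = 1/2
P(Y=2 | obs) = 1/6 / 1/3 = 1/2

P(Y = 2 | obs) = 1/2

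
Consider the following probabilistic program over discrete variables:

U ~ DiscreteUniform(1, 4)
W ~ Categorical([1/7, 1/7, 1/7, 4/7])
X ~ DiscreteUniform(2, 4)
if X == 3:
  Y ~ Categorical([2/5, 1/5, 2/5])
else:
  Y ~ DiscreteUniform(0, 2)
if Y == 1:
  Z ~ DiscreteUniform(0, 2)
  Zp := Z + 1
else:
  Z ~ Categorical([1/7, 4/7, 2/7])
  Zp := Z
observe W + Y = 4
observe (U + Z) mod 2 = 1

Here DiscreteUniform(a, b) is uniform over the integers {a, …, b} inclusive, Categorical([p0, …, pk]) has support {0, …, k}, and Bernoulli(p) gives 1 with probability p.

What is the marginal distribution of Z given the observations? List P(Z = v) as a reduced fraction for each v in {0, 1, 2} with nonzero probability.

Enumerate traces; 36 have nonzero weight after conditioning:
  (U=1, W=2, X=2, Y=2, Z=0) weight 1/1764
  (U=1, W=2, X=2, Y=2, Z=2) weight 1/882
  (U=1, W=2, X=3, Y=2, Z=0) weight 1/1470
  (U=1, W=2, X=3, Y=2, Z=2) weight 1/735
  (U=1, W=2, X=4, Y=2, Z=0) weight 1/1764
  (U=1, W=2, X=4, Y=2, Z=2) weight 1/882
  (U=1, W=3, X=2, Y=1, Z=0) weight 1/189
  (U=1, W=3, X=2, Y=1, Z=2) weight 1/189
  (U=2, W=2, X=2, Y=2, Z=1) weight 1/441
  … 27 more
Group by Z:
  weight(Z=0) = 206/6615
  weight(Z=1) = 278/6615
  weight(Z=2) = 46/1323
Total weight = 206/6615 + 278/6615 + 46/1323 = 34/315
P(Z=0 | obs) = 206/6615 / 34/315 = 103/357
P(Z=1 | obs) = 278/6615 / 34/315 = 139/357
P(Z=2 | obs) = 46/1323 / 34/315 = 115/357

P(Z=0) = 103/357, P(Z=1) = 139/357, P(Z=2) = 115/357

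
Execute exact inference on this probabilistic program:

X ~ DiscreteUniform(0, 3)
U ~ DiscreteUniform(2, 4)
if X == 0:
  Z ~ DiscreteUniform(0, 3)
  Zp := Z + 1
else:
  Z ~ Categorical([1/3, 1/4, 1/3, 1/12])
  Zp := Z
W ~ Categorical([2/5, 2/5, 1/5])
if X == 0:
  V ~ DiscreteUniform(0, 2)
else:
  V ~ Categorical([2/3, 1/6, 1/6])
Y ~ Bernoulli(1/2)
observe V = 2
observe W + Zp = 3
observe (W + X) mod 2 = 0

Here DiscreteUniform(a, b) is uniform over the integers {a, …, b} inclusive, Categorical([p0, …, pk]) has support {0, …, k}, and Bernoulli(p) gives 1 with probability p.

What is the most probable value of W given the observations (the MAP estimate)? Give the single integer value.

argmax_v P(W = v | obs) = 1

Enumerate traces; 36 have nonzero weight after conditioning:
  (X=0, U=2, Z=0, W=2, V=2, Y=0) weight 1/1440
  (X=0, U=2, Z=0, W=2, V=2, Y=1) weight 1/1440
  (X=0, U=2, Z=2, W=0, V=2, Y=0) weight 1/720
  (X=0, U=2, Z=2, W=0, V=2, Y=1) weight 1/720
  (X=0, U=3, Z=0, W=2, V=2, Y=0) weight 1/1440
  (X=0, U=3, Z=0, W=2, V=2, Y=1) weight 1/1440
  (X=0, U=3, Z=2, W=0, V=2, Y=0) weight 1/720
  (X=0, U=3, Z=2, W=0, V=2, Y=1) weight 1/720
  (X=1, U=2, Z=2, W=1, V=2, Y=0) weight 1/1080
  … 27 more
Group by W:
  weight(W=0) = 7/720
  weight(W=1) = 1/90
  weight(W=2) = 1/160
Total weight = 7/720 + 1/90 + 1/160 = 13/480
P(W=0 | obs) = 7/720 / 13/480 = 14/39
P(W=1 | obs) = 1/90 / 13/480 = 16/39
P(W=2 | obs) = 1/160 / 13/480 = 3/13
argmax = 1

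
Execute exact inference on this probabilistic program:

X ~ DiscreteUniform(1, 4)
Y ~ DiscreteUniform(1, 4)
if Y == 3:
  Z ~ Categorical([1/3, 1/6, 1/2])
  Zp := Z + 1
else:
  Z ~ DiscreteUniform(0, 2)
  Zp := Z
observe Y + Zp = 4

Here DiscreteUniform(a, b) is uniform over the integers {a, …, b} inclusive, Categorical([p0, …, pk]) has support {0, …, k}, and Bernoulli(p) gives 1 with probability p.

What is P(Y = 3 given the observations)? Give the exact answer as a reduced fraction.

Enumerate traces; 12 have nonzero weight after conditioning:
  (X=1, Y=2, Z=2) weight 1/48
  (X=1, Y=3, Z=0) weight 1/48
  (X=1, Y=4, Z=0) weight 1/48
  (X=2, Y=2, Z=2) weight 1/48
  (X=2, Y=3, Z=0) weight 1/48
  (X=2, Y=4, Z=0) weight 1/48
  (X=3, Y=2, Z=2) weight 1/48
  (X=3, Y=3, Z=0) weight 1/48
  … 4 more
Group by Y:
  weight(Y=2) = 1/12
  weight(Y=3) = 1/12
  weight(Y=4) = 1/12
Total weight = 1/12 + 1/12 + 1/12 = 1/4
P(Y=2 | obs) = 1/12 / 1/4 = 1/3
P(Y=3 | obs) = 1/12 / 1/4 = 1/3
P(Y=4 | obs) = 1/12 / 1/4 = 1/3

P(Y = 3 | obs) = 1/3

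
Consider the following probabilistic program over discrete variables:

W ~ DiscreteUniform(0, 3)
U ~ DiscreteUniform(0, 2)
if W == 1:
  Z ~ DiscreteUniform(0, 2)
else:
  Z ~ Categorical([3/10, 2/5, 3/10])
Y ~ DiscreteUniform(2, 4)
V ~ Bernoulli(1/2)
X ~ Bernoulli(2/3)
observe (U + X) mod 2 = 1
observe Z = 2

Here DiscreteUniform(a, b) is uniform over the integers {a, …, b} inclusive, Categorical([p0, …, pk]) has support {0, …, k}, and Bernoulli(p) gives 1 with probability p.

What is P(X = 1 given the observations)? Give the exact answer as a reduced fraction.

P(X = 1 | obs) = 4/5

Enumerate traces; 72 have nonzero weight after conditioning:
  (W=0, U=0, Z=2, Y=2, V=0, X=1) weight 1/360
  (W=0, U=0, Z=2, Y=2, V=1, X=1) weight 1/360
  (W=0, U=0, Z=2, Y=3, V=0, X=1) weight 1/360
  (W=0, U=0, Z=2, Y=3, V=1, X=1) weight 1/360
  (W=0, U=0, Z=2, Y=4, V=0, X=1) weight 1/360
  (W=0, U=0, Z=2, Y=4, V=1, X=1) weight 1/360
  (W=0, U=1, Z=2, Y=2, V=0, X=0) weight 1/720
  (W=0, U=1, Z=2, Y=2, V=1, X=0) weight 1/720
  … 64 more
Group by X:
  weight(X=0) = 37/1080
  weight(X=1) = 37/270
Total weight = 37/1080 + 37/270 = 37/216
P(X=0 | obs) = 37/1080 / 37/216 = 1/5
P(X=1 | obs) = 37/270 / 37/216 = 4/5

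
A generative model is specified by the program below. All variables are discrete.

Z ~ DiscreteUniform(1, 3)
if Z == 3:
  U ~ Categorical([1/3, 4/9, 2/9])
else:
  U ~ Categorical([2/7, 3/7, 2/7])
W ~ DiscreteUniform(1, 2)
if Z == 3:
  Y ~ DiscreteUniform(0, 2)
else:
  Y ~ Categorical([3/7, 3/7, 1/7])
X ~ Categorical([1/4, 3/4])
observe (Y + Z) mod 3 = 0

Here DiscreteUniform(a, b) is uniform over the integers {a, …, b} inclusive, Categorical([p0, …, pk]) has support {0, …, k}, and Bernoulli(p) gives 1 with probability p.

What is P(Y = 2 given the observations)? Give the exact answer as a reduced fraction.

P(Y = 2 | obs) = 3/19

Enumerate traces; 36 have nonzero weight after conditioning:
  (Z=1, U=0, W=1, Y=2, X=0) weight 1/588
  (Z=1, U=0, W=1, Y=2, X=1) weight 1/196
  (Z=1, U=0, W=2, Y=2, X=0) weight 1/588
  (Z=1, U=0, W=2, Y=2, X=1) weight 1/196
  (Z=1, U=1, W=1, Y=2, X=0) weight 1/392
  (Z=1, U=1, W=1, Y=2, X=1) weight 3/392
  (Z=1, U=1, W=2, Y=2, X=0) weight 1/392
  (Z=1, U=1, W=2, Y=2, X=1) weight 3/392
  (Z=2, U=0, W=1, Y=1, X=0) weight 1/196
  (Z=3, U=0, W=1, Y=0, X=0) weight 1/216
  … 26 more
Group by Y:
  weight(Y=0) = 1/9
  weight(Y=1) = 1/7
  weight(Y=2) = 1/21
Total weight = 1/9 + 1/7 + 1/21 = 19/63
P(Y=0 | obs) = 1/9 / 19/63 = 7/19
P(Y=1 | obs) = 1/7 / 19/63 = 9/19
P(Y=2 | obs) = 1/21 / 19/63 = 3/19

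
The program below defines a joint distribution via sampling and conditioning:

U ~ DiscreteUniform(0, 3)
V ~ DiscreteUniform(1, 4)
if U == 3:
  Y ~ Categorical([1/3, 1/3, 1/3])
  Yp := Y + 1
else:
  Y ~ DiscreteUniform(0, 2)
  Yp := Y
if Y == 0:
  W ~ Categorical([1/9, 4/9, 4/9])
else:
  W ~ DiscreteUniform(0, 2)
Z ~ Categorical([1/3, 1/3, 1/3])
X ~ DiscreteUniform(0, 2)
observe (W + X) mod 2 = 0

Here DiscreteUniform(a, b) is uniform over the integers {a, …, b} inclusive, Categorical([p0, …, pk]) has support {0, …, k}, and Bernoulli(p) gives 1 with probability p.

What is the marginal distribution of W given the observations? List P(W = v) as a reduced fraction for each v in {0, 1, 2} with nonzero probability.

P(W=0) = 7/22, P(W=1) = 5/22, P(W=2) = 5/11

Enumerate traces; 720 have nonzero weight after conditioning:
  (U=0, V=1, Y=0, W=0, Z=0, X=0) weight 1/3888
  (U=0, V=1, Y=0, W=0, Z=0, X=2) weight 1/3888
  (U=0, V=1, Y=0, W=0, Z=1, X=0) weight 1/3888
  (U=0, V=1, Y=0, W=0, Z=1, X=2) weight 1/3888
  (U=0, V=1, Y=0, W=0, Z=2, X=0) weight 1/3888
  (U=0, V=1, Y=0, W=0, Z=2, X=2) weight 1/3888
  (U=0, V=1, Y=0, W=1, Z=0, X=1) weight 1/972
  (U=0, V=1, Y=0, W=1, Z=1, X=1) weight 1/972
  (U=0, V=1, Y=0, W=2, Z=0, X=0) weight 1/972
  … 711 more
Group by W:
  weight(W=0) = 14/81
  weight(W=1) = 10/81
  weight(W=2) = 20/81
Total weight = 14/81 + 10/81 + 20/81 = 44/81
P(W=0 | obs) = 14/81 / 44/81 = 7/22
P(W=1 | obs) = 10/81 / 44/81 = 5/22
P(W=2 | obs) = 20/81 / 44/81 = 5/11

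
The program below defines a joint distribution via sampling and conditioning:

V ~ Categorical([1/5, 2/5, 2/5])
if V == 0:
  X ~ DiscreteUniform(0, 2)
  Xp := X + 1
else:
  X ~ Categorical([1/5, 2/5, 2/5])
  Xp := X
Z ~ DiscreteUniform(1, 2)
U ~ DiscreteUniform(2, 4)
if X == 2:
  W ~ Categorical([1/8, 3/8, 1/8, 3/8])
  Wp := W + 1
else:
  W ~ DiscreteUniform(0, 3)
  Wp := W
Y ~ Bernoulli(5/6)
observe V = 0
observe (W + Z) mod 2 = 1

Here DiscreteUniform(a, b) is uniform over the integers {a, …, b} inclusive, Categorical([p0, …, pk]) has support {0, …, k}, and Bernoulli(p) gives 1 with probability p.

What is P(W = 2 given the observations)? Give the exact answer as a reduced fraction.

P(W = 2 | obs) = 5/24

Enumerate traces; 72 have nonzero weight after conditioning:
  (V=0, X=0, Z=1, U=2, W=0, Y=0) weight 1/2160
  (V=0, X=0, Z=1, U=2, W=0, Y=1) weight 1/432
  (V=0, X=0, Z=1, U=2, W=2, Y=0) weight 1/2160
  (V=0, X=0, Z=1, U=2, W=2, Y=1) weight 1/432
  (V=0, X=0, Z=1, U=3, W=0, Y=0) weight 1/2160
  (V=0, X=0, Z=1, U=3, W=0, Y=1) weight 1/432
  (V=0, X=0, Z=1, U=3, W=2, Y=0) weight 1/2160
  (V=0, X=0, Z=1, U=3, W=2, Y=1) weight 1/432
  (V=0, X=0, Z=2, U=2, W=1, Y=0) weight 1/2160
  (V=0, X=0, Z=2, U=2, W=3, Y=0) weight 1/2160
  … 62 more
Group by W:
  weight(W=0) = 1/48
  weight(W=1) = 7/240
  weight(W=2) = 1/48
  weight(W=3) = 7/240
Total weight = 1/48 + 7/240 + 1/48 + 7/240 = 1/10
P(W=0 | obs) = 1/48 / 1/10 = 5/24
P(W=1 | obs) = 7/240 / 1/10 = 7/24
P(W=2 | obs) = 1/48 / 1/10 = 5/24
P(W=3 | obs) = 7/240 / 1/10 = 7/24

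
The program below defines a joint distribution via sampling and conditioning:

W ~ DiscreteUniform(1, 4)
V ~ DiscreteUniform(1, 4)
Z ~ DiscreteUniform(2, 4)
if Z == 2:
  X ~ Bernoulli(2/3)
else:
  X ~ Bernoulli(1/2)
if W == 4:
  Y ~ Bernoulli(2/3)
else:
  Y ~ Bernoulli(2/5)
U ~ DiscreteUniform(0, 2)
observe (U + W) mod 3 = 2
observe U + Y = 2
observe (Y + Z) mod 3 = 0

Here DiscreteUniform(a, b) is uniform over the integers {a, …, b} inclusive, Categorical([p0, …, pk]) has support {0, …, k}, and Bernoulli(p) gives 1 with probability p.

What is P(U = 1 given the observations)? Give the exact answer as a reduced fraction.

Enumerate traces; 24 have nonzero weight after conditioning:
  (W=1, V=1, Z=2, X=0, Y=1, U=1) weight 1/1080
  (W=1, V=1, Z=2, X=1, Y=1, U=1) weight 1/540
  (W=1, V=2, Z=2, X=0, Y=1, U=1) weight 1/1080
  (W=1, V=2, Z=2, X=1, Y=1, U=1) weight 1/540
  (W=1, V=3, Z=2, X=0, Y=1, U=1) weight 1/1080
  (W=1, V=3, Z=2, X=1, Y=1, U=1) weight 1/540
  (W=1, V=4, Z=2, X=0, Y=1, U=1) weight 1/1080
  (W=1, V=4, Z=2, X=1, Y=1, U=1) weight 1/540
  (W=3, V=1, Z=3, X=0, Y=0, U=2) weight 1/480
  … 15 more
Group by U:
  weight(U=1) = 4/135
  weight(U=2) = 1/60
Total weight = 4/135 + 1/60 = 5/108
P(U=1 | obs) = 4/135 / 5/108 = 16/25
P(U=2 | obs) = 1/60 / 5/108 = 9/25

P(U = 1 | obs) = 16/25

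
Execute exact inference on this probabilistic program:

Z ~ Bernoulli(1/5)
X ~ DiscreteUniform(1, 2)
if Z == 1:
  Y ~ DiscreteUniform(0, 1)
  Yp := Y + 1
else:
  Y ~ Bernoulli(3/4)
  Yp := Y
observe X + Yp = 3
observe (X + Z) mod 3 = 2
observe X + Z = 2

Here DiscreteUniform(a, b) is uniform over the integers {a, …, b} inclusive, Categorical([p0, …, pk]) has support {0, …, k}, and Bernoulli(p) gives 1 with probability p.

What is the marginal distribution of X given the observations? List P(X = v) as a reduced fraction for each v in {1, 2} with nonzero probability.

P(X=1) = 1/7, P(X=2) = 6/7

Enumerate traces; 2 have nonzero weight after conditioning:
  (Z=0, X=2, Y=1) weight 3/10
  (Z=1, X=1, Y=1) weight 1/20
Group by X:
  weight(X=1) = 1/20
  weight(X=2) = 3/10
Total weight = 1/20 + 3/10 = 7/20
P(X=1 | obs) = 1/20 / 7/20 = 1/7
P(X=2 | obs) = 3/10 / 7/20 = 6/7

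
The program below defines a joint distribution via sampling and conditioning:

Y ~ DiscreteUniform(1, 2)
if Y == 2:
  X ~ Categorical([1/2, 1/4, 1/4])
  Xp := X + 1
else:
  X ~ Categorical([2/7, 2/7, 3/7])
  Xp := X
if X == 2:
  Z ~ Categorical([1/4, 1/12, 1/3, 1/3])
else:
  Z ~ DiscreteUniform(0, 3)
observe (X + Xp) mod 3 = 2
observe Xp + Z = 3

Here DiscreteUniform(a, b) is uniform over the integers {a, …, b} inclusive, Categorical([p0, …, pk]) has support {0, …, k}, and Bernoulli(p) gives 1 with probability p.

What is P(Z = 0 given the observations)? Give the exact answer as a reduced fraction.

P(Z = 0 | obs) = 7/15

Enumerate traces; 2 have nonzero weight after conditioning:
  (Y=1, X=1, Z=2) weight 1/28
  (Y=2, X=2, Z=0) weight 1/32
Group by Z:
  weight(Z=0) = 1/32
  weight(Z=2) = 1/28
Total weight = 1/32 + 1/28 = 15/224
P(Z=0 | obs) = 1/32 / 15/224 = 7/15
P(Z=2 | obs) = 1/28 / 15/224 = 8/15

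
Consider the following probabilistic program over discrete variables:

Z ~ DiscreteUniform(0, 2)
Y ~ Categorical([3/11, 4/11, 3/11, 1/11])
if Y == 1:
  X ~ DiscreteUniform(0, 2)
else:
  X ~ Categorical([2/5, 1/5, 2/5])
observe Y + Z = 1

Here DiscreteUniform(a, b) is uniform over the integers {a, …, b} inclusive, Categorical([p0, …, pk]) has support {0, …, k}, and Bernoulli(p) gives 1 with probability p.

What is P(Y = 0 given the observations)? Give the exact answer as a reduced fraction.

Enumerate traces; 6 have nonzero weight after conditioning:
  (Z=0, Y=1, X=0) weight 4/99
  (Z=0, Y=1, X=1) weight 4/99
  (Z=0, Y=1, X=2) weight 4/99
  (Z=1, Y=0, X=0) weight 2/55
  (Z=1, Y=0, X=1) weight 1/55
  (Z=1, Y=0, X=2) weight 2/55
Group by Y:
  weight(Y=0) = 1/11
  weight(Y=1) = 4/33
Total weight = 1/11 + 4/33 = 7/33
P(Y=0 | obs) = 1/11 / 7/33 = 3/7
P(Y=1 | obs) = 4/33 / 7/33 = 4/7

P(Y = 0 | obs) = 3/7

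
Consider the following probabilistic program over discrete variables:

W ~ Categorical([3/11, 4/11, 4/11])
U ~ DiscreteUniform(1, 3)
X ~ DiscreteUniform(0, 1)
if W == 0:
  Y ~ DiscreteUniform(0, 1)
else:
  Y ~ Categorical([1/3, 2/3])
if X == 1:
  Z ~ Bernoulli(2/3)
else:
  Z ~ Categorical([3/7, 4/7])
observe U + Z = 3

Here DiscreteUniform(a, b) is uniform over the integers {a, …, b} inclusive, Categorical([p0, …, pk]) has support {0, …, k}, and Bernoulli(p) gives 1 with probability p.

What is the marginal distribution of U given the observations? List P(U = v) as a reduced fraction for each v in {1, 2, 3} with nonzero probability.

Enumerate traces; 24 have nonzero weight after conditioning:
  (W=0, U=2, X=0, Y=0, Z=1) weight 1/77
  (W=0, U=2, X=0, Y=1, Z=1) weight 1/77
  (W=0, U=2, X=1, Y=0, Z=1) weight 1/66
  (W=0, U=2, X=1, Y=1, Z=1) weight 1/66
  (W=0, U=3, X=0, Y=0, Z=0) weight 3/308
  (W=0, U=3, X=0, Y=1, Z=0) weight 3/308
  (W=0, U=3, X=1, Y=0, Z=0) weight 1/132
  (W=0, U=3, X=1, Y=1, Z=0) weight 1/132
  … 16 more
Group by U:
  weight(U=2) = 13/63
  weight(U=3) = 8/63
Total weight = 13/63 + 8/63 = 1/3
P(U=2 | obs) = 13/63 / 1/3 = 13/21
P(U=3 | obs) = 8/63 / 1/3 = 8/21

P(U=2) = 13/21, P(U=3) = 8/21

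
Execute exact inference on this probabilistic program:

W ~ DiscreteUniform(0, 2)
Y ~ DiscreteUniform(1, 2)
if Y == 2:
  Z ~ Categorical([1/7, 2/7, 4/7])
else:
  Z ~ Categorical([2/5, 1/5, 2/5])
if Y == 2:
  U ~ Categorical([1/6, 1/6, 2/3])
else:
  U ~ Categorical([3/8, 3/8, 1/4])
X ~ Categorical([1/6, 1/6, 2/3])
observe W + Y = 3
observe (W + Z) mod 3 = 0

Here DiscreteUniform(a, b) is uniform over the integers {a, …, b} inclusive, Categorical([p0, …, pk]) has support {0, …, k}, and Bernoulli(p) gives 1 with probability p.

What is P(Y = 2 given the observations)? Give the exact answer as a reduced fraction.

Enumerate traces; 18 have nonzero weight after conditioning:
  (W=1, Y=2, Z=2, U=0, X=0) weight 1/378
  (W=1, Y=2, Z=2, U=0, X=1) weight 1/378
  (W=1, Y=2, Z=2, U=0, X=2) weight 2/189
  (W=1, Y=2, Z=2, U=1, X=0) weight 1/378
  (W=1, Y=2, Z=2, U=1, X=1) weight 1/378
  (W=1, Y=2, Z=2, U=1, X=2) weight 2/189
  (W=1, Y=2, Z=2, U=2, X=0) weight 2/189
  (W=1, Y=2, Z=2, U=2, X=1) weight 2/189
  (W=2, Y=1, Z=1, U=0, X=0) weight 1/480
  … 9 more
Group by Y:
  weight(Y=1) = 1/30
  weight(Y=2) = 2/21
Total weight = 1/30 + 2/21 = 9/70
P(Y=1 | obs) = 1/30 / 9/70 = 7/27
P(Y=2 | obs) = 2/21 / 9/70 = 20/27

P(Y = 2 | obs) = 20/27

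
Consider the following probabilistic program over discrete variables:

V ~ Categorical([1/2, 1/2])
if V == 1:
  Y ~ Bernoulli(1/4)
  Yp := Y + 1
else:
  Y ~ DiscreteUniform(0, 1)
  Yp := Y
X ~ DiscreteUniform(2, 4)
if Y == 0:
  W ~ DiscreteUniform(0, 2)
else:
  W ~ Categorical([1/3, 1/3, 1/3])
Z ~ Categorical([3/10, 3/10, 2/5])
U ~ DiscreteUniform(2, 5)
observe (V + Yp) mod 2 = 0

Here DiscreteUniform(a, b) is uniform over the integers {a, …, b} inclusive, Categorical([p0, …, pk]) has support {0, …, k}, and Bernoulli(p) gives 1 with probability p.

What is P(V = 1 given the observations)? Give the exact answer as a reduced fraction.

P(V = 1 | obs) = 3/5

Enumerate traces; 216 have nonzero weight after conditioning:
  (V=0, Y=0, X=2, W=0, Z=0, U=2) weight 1/480
  (V=0, Y=0, X=2, W=0, Z=0, U=3) weight 1/480
  (V=0, Y=0, X=2, W=0, Z=0, U=4) weight 1/480
  (V=0, Y=0, X=2, W=0, Z=0, U=5) weight 1/480
  (V=0, Y=0, X=2, W=0, Z=1, U=2) weight 1/480
  (V=0, Y=0, X=2, W=0, Z=1, U=3) weight 1/480
  (V=0, Y=0, X=2, W=0, Z=1, U=4) weight 1/480
  (V=0, Y=0, X=2, W=0, Z=1, U=5) weight 1/480
  (V=1, Y=0, X=2, W=0, Z=0, U=2) weight 1/320
  … 207 more
Group by V:
  weight(V=0) = 1/4
  weight(V=1) = 3/8
Total weight = 1/4 + 3/8 = 5/8
P(V=0 | obs) = 1/4 / 5/8 = 2/5
P(V=1 | obs) = 3/8 / 5/8 = 3/5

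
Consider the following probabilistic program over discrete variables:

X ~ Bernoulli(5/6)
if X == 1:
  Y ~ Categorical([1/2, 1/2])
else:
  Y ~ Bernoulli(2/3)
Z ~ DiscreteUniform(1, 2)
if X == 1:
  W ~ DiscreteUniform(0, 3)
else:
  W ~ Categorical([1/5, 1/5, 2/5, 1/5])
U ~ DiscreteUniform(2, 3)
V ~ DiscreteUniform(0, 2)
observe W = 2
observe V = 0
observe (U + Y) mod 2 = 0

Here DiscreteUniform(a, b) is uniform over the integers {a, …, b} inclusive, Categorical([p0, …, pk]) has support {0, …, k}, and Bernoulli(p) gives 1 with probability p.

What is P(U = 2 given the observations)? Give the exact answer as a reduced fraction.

P(U = 2 | obs) = 91/198

Enumerate traces; 8 have nonzero weight after conditioning:
  (X=0, Y=0, Z=1, W=2, U=2, V=0) weight 1/540
  (X=0, Y=0, Z=2, W=2, U=2, V=0) weight 1/540
  (X=0, Y=1, Z=1, W=2, U=3, V=0) weight 1/270
  (X=0, Y=1, Z=2, W=2, U=3, V=0) weight 1/270
  (X=1, Y=0, Z=1, W=2, U=2, V=0) weight 5/576
  (X=1, Y=0, Z=2, W=2, U=2, V=0) weight 5/576
  (X=1, Y=1, Z=1, W=2, U=3, V=0) weight 5/576
  (X=1, Y=1, Z=2, W=2, U=3, V=0) weight 5/576
Group by U:
  weight(U=2) = 91/4320
  weight(U=3) = 107/4320
Total weight = 91/4320 + 107/4320 = 11/240
P(U=2 | obs) = 91/4320 / 11/240 = 91/198
P(U=3 | obs) = 107/4320 / 11/240 = 107/198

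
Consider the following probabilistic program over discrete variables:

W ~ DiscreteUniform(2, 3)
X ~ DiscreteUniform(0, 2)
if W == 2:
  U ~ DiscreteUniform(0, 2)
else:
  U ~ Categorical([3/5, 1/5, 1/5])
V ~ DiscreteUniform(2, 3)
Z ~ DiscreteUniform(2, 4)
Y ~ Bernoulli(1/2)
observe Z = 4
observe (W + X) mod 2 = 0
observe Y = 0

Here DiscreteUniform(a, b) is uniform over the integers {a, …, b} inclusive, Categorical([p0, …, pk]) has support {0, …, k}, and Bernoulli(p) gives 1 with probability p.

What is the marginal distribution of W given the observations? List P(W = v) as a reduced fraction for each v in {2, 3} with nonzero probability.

Enumerate traces; 18 have nonzero weight after conditioning:
  (W=2, X=0, U=0, V=2, Z=4, Y=0) weight 1/216
  (W=2, X=0, U=0, V=3, Z=4, Y=0) weight 1/216
  (W=2, X=0, U=1, V=2, Z=4, Y=0) weight 1/216
  (W=2, X=0, U=1, V=3, Z=4, Y=0) weight 1/216
  (W=2, X=0, U=2, V=2, Z=4, Y=0) weight 1/216
  (W=2, X=0, U=2, V=3, Z=4, Y=0) weight 1/216
  (W=2, X=2, U=0, V=2, Z=4, Y=0) weight 1/216
  (W=2, X=2, U=0, V=3, Z=4, Y=0) weight 1/216
  (W=3, X=1, U=0, V=2, Z=4, Y=0) weight 1/120
  … 9 more
Group by W:
  weight(W=2) = 1/18
  weight(W=3) = 1/36
Total weight = 1/18 + 1/36 = 1/12
P(W=2 | obs) = 1/18 / 1/12 = 2/3
P(W=3 | obs) = 1/36 / 1/12 = 1/3

P(W=2) = 2/3, P(W=3) = 1/3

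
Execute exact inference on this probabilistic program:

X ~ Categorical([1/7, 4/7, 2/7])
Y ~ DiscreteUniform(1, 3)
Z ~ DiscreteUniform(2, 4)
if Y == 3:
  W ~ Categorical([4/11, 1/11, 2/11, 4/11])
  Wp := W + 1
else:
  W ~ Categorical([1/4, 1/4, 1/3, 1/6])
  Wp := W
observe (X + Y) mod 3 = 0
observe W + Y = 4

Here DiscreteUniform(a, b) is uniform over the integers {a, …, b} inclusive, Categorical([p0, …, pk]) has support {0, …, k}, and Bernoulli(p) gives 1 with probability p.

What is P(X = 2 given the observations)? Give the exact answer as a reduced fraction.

Enumerate traces; 9 have nonzero weight after conditioning:
  (X=0, Y=3, Z=2, W=1) weight 1/693
  (X=0, Y=3, Z=3, W=1) weight 1/693
  (X=0, Y=3, Z=4, W=1) weight 1/693
  (X=1, Y=2, Z=2, W=2) weight 4/189
  (X=1, Y=2, Z=3, W=2) weight 4/189
  (X=1, Y=2, Z=4, W=2) weight 4/189
  (X=2, Y=1, Z=2, W=3) weight 1/189
  (X=2, Y=1, Z=3, W=3) weight 1/189
  … 1 more
Group by X:
  weight(X=0) = 1/231
  weight(X=1) = 4/63
  weight(X=2) = 1/63
Total weight = 1/231 + 4/63 + 1/63 = 58/693
P(X=0 | obs) = 1/231 / 58/693 = 3/58
P(X=1 | obs) = 4/63 / 58/693 = 22/29
P(X=2 | obs) = 1/63 / 58/693 = 11/58

P(X = 2 | obs) = 11/58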